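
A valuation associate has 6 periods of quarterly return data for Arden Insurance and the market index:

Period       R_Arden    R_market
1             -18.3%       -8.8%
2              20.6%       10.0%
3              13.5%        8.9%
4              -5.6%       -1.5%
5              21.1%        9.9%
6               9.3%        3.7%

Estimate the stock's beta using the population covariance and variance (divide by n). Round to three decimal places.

Mean R_i = (-18.3 + 20.6 + 13.5 − 5.6 + 21.1 + 9.3) / 6 = 6.7667%
Mean R_m = (-8.8 + 10.0 + 8.9 − 1.5 + 9.9 + 3.7) / 6 = 3.7000%
Σ(R_i − R̄_i)(R_m − R̄_m) = 588.6700  ⇒  Cov = 588.6700 / 6 = 98.1117
Σ(R_m − R̄_m)² = 288.4600  ⇒  Var(R_m) = 288.4600 / 6 = 48.0767
β = Cov / Var(R_m) = 98.1117 / 48.0767 = 2.0407

2.041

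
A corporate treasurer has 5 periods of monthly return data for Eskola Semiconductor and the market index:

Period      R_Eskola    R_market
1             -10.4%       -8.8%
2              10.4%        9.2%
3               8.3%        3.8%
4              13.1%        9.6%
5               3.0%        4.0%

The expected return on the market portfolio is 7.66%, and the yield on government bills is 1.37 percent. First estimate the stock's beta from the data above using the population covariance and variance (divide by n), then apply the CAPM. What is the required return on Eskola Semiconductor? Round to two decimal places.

Mean R_i = (-10.4 + 10.4 + 8.3 + 13.1 + 3.0) / 5 = 4.8800%
Mean R_m = (-8.8 + 9.2 + 3.8 + 9.6 + 4.0) / 5 = 3.5600%
Σ(R_i − R̄_i)(R_m − R̄_m) = 269.6360  ⇒  Cov = 269.6360 / 5 = 53.9272
Σ(R_m − R̄_m)² = 221.3120  ⇒  Var(R_m) = 221.3120 / 5 = 44.2624
β = Cov / Var(R_m) = 53.9272 / 44.2624 = 1.2184
MRP = 7.66% − 1.37% = 6.29%
E(R) = R_f + β × MRP = 1.37% + 1.2184 × 6.29% = 9.03%

9.03%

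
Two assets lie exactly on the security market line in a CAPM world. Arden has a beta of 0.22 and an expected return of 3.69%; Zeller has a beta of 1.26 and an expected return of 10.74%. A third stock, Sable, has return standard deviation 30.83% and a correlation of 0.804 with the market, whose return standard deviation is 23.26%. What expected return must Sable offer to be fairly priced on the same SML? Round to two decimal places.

MRP = (10.74% − 3.69%) / (1.26 − 0.22) = 6.7788%
R_f = 3.69% − 0.22 × 6.7788% = 2.1987%
β_Sable = ρ·σ_i/σ_m = 0.804 × 30.83 / 23.26 = 1.0657
E(R_Sable) = R_f + β × MRP = 2.1987% + 1.0657 × 6.7788% = 9.42%

9.42%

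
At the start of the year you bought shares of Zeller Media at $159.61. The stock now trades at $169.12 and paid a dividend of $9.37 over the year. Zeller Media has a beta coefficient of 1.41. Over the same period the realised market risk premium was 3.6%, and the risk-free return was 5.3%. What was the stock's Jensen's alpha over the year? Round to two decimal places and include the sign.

Realised HPR = (P1 + D1 − P0) / P0 = (169.12 + 9.37 − 159.61) / 159.61 = 18.88 / 159.61 = 11.8288%
CAPM required = R_f + β·MRP = 5.3% + 1.41 × 3.6% = 10.3760%
α = realised − required = 11.8288% − 10.3760% = +1.45%

+1.45%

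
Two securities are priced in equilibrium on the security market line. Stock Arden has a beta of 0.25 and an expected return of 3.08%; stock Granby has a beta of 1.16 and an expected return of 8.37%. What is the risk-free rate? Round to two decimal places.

1.63%

Both satisfy E(R) = R_f + β·MRP, so the slope of the SML is
MRP = (8.37% − 3.08%) / (1.16 − 0.25) = 5.29% / 0.91 = 5.8132%
R_f = E(R_Arden) − β_Arden·MRP = 3.08% − 0.25 × 5.8132% = 1.6267%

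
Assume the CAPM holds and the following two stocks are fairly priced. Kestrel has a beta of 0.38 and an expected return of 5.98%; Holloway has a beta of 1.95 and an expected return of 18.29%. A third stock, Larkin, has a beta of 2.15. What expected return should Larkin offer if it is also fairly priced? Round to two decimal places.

19.86%

MRP (SML slope) = (18.29% − 5.98%) / (1.95 − 0.38) = 12.31% / 1.57 = 7.8408%
R_f (intercept) = 5.98% − 0.38 × 7.8408% = 3.0005%
E(R_Larkin) = R_f + β × MRP = 3.0005% + 2.15 × 7.8408% = 19.86%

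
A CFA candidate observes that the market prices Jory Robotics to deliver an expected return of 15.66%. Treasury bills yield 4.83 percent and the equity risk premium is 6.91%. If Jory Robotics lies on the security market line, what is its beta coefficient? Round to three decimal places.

β = (E(R) − R_f) / MRP = (15.66% − 4.83%) / 6.91% = 10.83% / 6.91% = 1.567

1.567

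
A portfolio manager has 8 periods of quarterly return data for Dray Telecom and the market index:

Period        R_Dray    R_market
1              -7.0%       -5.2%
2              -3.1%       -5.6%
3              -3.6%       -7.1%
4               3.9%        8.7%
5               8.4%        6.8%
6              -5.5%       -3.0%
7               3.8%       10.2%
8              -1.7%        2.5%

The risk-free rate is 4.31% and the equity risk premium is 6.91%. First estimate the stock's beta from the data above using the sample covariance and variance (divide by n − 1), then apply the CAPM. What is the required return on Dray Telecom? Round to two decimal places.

8.85%

Mean R_i = (-7.0 − 3.1 − 3.6 + 3.9 + 8.4 − 5.5 + 3.8 − 1.7) / 8 = -0.6000%
Mean R_m = (-5.2 − 5.6 − 7.1 + 8.7 + 6.8 − 3.0 + 10.2 + 2.5) / 8 = 0.9125%
Σ(R_i − R̄_i)(R_m − R̄_m) = 225.7600  ⇒  Cov = 225.7600 / 7 = 32.2514
Σ(R_m − R̄_m)² = 343.3688  ⇒  Var(R_m) = 343.3688 / 7 = 49.0527
β = Cov / Var(R_m) = 32.2514 / 49.0527 = 0.6575
E(R) = R_f + β × MRP = 4.31% + 0.6575 × 6.91% = 8.85%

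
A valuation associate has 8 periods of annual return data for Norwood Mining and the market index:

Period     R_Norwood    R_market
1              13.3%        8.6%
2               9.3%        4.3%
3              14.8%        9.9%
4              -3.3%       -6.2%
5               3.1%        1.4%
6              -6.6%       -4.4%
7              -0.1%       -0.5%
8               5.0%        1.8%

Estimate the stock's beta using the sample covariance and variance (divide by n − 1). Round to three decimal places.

1.317

Mean R_i = (13.3 + 9.3 + 14.8 − 3.3 + 3.1 − 6.6 − 0.1 + 5.0) / 8 = 4.4375%
Mean R_m = (8.6 + 4.3 + 9.9 − 6.2 + 1.4 − 4.4 − 0.5 + 1.8) / 8 = 1.8625%
Σ(R_i − R̄_i)(R_m − R̄_m) = 297.6613  ⇒  Cov = 297.6613 / 7 = 42.5230
Σ(R_m − R̄_m)² = 225.9588  ⇒  Var(R_m) = 225.9588 / 7 = 32.2798
β = Cov / Var(R_m) = 42.5230 / 32.2798 = 1.3173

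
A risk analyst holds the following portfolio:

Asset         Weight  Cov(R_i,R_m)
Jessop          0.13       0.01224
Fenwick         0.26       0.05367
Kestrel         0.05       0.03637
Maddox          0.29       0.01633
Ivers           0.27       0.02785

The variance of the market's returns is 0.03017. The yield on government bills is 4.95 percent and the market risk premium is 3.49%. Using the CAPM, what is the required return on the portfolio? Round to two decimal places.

8.38%

β_Jessop = 0.01224 / 0.03017 = 0.4057
β_Fenwick = 0.05367 / 0.03017 = 1.7789
β_Kestrel = 0.03637 / 0.03017 = 1.2055
β_Maddox = 0.01633 / 0.03017 = 0.5413
β_Ivers = 0.02785 / 0.03017 = 0.9231
β_P = Σ w_i β_i = 0.13×0.4057 + 0.26×1.7789 + 0.05×1.2055 + 0.29×0.5413 + 0.27×0.9231 = 0.9817
E(R_P) = R_f + β_P × MRP = 4.95% + 0.9817 × 3.49% = 8.38%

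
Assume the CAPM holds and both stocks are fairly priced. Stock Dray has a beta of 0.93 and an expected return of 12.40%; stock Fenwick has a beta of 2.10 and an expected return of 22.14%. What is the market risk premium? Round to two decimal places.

8.32%

Both satisfy E(R) = R_f + β·MRP, so the slope of the SML is
MRP = (22.14% − 12.40%) / (2.10 − 0.93) = 9.74% / 1.17 = 8.3248%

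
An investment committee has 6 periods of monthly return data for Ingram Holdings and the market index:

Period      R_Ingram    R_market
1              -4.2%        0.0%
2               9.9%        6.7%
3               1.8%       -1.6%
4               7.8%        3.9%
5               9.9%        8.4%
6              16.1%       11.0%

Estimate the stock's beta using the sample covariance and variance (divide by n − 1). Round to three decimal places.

1.324

Mean R_i = (-4.2 + 9.9 + 1.8 + 7.8 + 9.9 + 16.1) / 6 = 6.8833%
Mean R_m = (0.0 + 6.7 − 1.6 + 3.9 + 8.4 + 11.0) / 6 = 4.7333%
Σ(R_i − R̄_i)(R_m − R̄_m) = 158.6433  ⇒  Cov = 158.6433 / 5 = 31.7287
Σ(R_m − R̄_m)² = 119.7933  ⇒  Var(R_m) = 119.7933 / 5 = 23.9587
β = Cov / Var(R_m) = 31.7287 / 23.9587 = 1.3243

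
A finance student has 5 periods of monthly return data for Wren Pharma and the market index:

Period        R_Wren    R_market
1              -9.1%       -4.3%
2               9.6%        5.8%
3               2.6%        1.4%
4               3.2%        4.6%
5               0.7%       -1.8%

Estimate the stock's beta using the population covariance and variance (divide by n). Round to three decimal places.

Mean R_i = (-9.1 + 9.6 + 2.6 + 3.2 + 0.7) / 5 = 1.4000%
Mean R_m = (-4.3 + 5.8 + 1.4 + 4.6 − 1.8) / 5 = 1.1400%
Σ(R_i − R̄_i)(R_m − R̄_m) = 103.9300  ⇒  Cov = 103.9300 / 5 = 20.7860
Σ(R_m − R̄_m)² = 71.9920  ⇒  Var(R_m) = 71.9920 / 5 = 14.3984
β = Cov / Var(R_m) = 20.7860 / 14.3984 = 1.4436

1.444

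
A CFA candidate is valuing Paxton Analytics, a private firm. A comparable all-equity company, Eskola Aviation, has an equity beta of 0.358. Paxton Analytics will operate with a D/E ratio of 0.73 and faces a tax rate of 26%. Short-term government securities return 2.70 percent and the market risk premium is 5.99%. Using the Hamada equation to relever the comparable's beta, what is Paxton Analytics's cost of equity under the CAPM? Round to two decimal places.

β_L = β_U × [1 + (1 − t)(D/E)] = 0.358 × [1 + (1 − 0.26) × 0.73]
    = 0.358 × [1 + 0.74 × 0.73] = 0.358 × 1.5402 = 0.5514
E(R) = R_f + β_L × MRP = 2.70% + 0.5514 × 5.99% = 6.00%

6.00%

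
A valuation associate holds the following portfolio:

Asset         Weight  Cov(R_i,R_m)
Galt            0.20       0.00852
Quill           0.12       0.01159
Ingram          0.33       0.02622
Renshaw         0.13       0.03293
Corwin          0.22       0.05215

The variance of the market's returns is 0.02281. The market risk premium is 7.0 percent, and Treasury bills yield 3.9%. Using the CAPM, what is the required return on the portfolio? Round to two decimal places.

β_Galt = 0.00852 / 0.02281 = 0.3735
β_Quill = 0.01159 / 0.02281 = 0.5081
β_Ingram = 0.02622 / 0.02281 = 1.1495
β_Renshaw = 0.03293 / 0.02281 = 1.4437
β_Corwin = 0.05215 / 0.02281 = 2.2863
β_P = Σ w_i β_i = 0.20×0.3735 + 0.12×0.5081 + 0.33×1.1495 + 0.13×1.4437 + 0.22×2.2863 = 1.2057
E(R_P) = R_f + β_P × MRP = 3.9% + 1.2057 × 7.0% = 12.34%

12.34%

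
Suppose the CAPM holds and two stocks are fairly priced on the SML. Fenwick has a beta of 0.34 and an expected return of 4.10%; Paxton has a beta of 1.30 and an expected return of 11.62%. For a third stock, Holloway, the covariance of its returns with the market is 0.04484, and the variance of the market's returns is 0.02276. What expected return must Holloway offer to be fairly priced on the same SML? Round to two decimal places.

MRP = (11.62% − 4.10%) / (1.30 − 0.34) = 7.8333%
R_f = 4.10% − 0.34 × 7.8333% = 1.4367%
β_Holloway = Cov / Var(R_m) = 0.04484 / 0.02276 = 1.9701
E(R_Holloway) = R_f + β × MRP = 1.4367% + 1.9701 × 7.8333% = 16.87%

16.87%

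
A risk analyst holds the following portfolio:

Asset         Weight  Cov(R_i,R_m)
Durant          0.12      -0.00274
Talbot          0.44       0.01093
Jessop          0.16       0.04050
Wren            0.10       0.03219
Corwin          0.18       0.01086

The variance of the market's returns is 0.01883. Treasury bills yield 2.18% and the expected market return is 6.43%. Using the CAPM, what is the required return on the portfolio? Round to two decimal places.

5.82%

β_Durant = -0.00274 / 0.01883 = -0.1455
β_Talbot = 0.01093 / 0.01883 = 0.5805
β_Jessop = 0.04050 / 0.01883 = 2.1508
β_Wren = 0.03219 / 0.01883 = 1.7095
β_Corwin = 0.01086 / 0.01883 = 0.5767
β_P = Σ w_i β_i = 0.12×-0.1455 + 0.44×0.5805 + 0.16×2.1508 + 0.10×1.7095 + 0.18×0.5767 = 0.8568
MRP = 6.43% − 2.18% = 4.25%
E(R_P) = R_f + β_P × MRP = 2.18% + 0.8568 × 4.25% = 5.82%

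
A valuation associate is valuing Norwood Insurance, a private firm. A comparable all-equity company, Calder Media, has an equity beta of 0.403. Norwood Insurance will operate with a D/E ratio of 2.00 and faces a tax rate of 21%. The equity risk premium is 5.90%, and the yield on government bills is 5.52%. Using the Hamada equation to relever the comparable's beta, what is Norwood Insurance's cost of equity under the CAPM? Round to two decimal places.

β_L = β_U × [1 + (1 − t)(D/E)] = 0.403 × [1 + (1 − 0.21) × 2.00]
    = 0.403 × [1 + 0.79 × 2.00] = 0.403 × 2.5800 = 1.0397
E(R) = R_f + β_L × MRP = 5.52% + 1.0397 × 5.90% = 11.65%

11.65%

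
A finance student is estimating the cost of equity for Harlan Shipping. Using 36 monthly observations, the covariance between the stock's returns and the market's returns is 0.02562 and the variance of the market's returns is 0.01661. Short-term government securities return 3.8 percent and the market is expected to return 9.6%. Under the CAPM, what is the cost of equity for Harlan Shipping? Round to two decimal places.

12.75%

β = Cov(R_i, R_m) / Var(R_m) = 0.02562 / 0.01661 = 1.5424
MRP = 9.6% − 3.8% = 5.80%
E(R) = R_f + β × MRP = 3.8% + 1.5424 × 5.8% = 12.75%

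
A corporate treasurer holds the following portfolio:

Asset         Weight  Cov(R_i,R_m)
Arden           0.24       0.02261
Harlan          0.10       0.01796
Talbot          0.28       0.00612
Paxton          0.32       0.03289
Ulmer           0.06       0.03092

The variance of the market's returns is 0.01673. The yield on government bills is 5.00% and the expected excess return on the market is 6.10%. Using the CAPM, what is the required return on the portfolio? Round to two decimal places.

12.77%

β_Arden = 0.02261 / 0.01673 = 1.3515
β_Harlan = 0.01796 / 0.01673 = 1.0735
β_Talbot = 0.00612 / 0.01673 = 0.3658
β_Paxton = 0.03289 / 0.01673 = 1.9659
β_Ulmer = 0.03092 / 0.01673 = 1.8482
β_P = Σ w_i β_i = 0.24×1.3515 + 0.10×1.0735 + 0.28×0.3658 + 0.32×1.9659 + 0.06×1.8482 = 1.2741
E(R_P) = R_f + β_P × MRP = 5.00% + 1.2741 × 6.10% = 12.77%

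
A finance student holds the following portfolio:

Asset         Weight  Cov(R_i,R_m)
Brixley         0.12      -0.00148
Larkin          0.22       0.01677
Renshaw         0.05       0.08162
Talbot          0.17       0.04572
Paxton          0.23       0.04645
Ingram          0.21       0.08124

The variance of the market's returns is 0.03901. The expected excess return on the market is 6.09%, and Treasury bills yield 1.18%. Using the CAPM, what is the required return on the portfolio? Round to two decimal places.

β_Brixley = -0.00148 / 0.03901 = -0.0379
β_Larkin = 0.01677 / 0.03901 = 0.4299
β_Renshaw = 0.08162 / 0.03901 = 2.0923
β_Talbot = 0.04572 / 0.03901 = 1.1720
β_Paxton = 0.04645 / 0.03901 = 1.1907
β_Ingram = 0.08124 / 0.03901 = 2.0825
β_P = Σ w_i β_i = 0.12×-0.0379 + 0.22×0.4299 + 0.05×2.0923 + 0.17×1.1720 + 0.23×1.1907 + 0.21×2.0825 = 1.1051
E(R_P) = R_f + β_P × MRP = 1.18% + 1.1051 × 6.09% = 7.91%

7.91%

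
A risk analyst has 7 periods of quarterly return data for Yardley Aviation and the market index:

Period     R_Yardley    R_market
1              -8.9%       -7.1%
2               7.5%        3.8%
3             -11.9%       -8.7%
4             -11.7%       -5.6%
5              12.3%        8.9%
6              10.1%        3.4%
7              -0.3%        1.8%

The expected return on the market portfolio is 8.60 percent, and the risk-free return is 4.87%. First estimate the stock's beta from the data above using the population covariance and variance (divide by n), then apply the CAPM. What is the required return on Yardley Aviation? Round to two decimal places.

Mean R_i = (-8.9 + 7.5 − 11.9 − 11.7 + 12.3 + 10.1 − 0.3) / 7 = -0.4143%
Mean R_m = (-7.1 + 3.8 − 8.7 − 5.6 + 8.9 + 3.4 + 1.8) / 7 = -0.5000%
Σ(R_i − R̄_i)(R_m − R̄_m) = 402.5600  ⇒  Cov = 402.5600 / 7 = 57.5086
Σ(R_m − R̄_m)² = 264.1600  ⇒  Var(R_m) = 264.1600 / 7 = 37.7371
β = Cov / Var(R_m) = 57.5086 / 37.7371 = 1.5239
MRP = 8.60% − 4.87% = 3.73%
E(R) = R_f + β × MRP = 4.87% + 1.5239 × 3.73% = 10.55%

10.55%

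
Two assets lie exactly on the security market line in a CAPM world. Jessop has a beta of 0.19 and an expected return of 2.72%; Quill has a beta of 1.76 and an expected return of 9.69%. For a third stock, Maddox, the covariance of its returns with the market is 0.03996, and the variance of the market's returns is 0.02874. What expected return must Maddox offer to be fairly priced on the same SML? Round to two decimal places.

8.05%

MRP = (9.69% − 2.72%) / (1.76 − 0.19) = 4.4395%
R_f = 2.72% − 0.19 × 4.4395% = 1.8765%
β_Maddox = Cov / Var(R_m) = 0.03996 / 0.02874 = 1.3904
E(R_Maddox) = R_f + β × MRP = 1.8765% + 1.3904 × 4.4395% = 8.05%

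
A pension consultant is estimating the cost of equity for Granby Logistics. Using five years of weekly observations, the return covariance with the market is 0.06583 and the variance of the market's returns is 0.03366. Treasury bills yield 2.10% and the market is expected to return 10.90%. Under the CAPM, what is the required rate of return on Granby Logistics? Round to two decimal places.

19.31%

β = Cov(R_i, R_m) / Var(R_m) = 0.06583 / 0.03366 = 1.9557
MRP = 10.90% − 2.10% = 8.80%
E(R) = R_f + β × MRP = 2.10% + 1.9557 × 8.80% = 19.31%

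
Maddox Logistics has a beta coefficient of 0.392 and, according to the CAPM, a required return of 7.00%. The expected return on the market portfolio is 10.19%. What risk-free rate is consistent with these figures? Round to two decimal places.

E(R) = R_f + β(E(R_m) − R_f) = R_f(1 − β) + β·E(R_m)
7.00% = R_f × (1 − 0.392) + 0.392 × 10.19%
7.00% = R_f × 0.608 + 3.99448%
R_f = (7.00% − 3.99448%) / 0.608 = 4.94%

4.94%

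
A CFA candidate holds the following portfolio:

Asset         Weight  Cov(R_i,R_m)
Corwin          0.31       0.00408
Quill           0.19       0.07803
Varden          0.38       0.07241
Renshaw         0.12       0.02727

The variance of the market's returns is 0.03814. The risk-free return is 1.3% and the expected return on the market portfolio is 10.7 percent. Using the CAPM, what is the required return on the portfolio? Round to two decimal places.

β_Corwin = 0.00408 / 0.03814 = 0.1070
β_Quill = 0.07803 / 0.03814 = 2.0459
β_Varden = 0.07241 / 0.03814 = 1.8985
β_Renshaw = 0.02727 / 0.03814 = 0.7150
β_P = Σ w_i β_i = 0.31×0.1070 + 0.19×2.0459 + 0.38×1.8985 + 0.12×0.7150 = 1.2291
MRP = 10.7% − 1.3% = 9.40%
E(R_P) = R_f + β_P × MRP = 1.3% + 1.2291 × 9.4% = 12.85%

12.85%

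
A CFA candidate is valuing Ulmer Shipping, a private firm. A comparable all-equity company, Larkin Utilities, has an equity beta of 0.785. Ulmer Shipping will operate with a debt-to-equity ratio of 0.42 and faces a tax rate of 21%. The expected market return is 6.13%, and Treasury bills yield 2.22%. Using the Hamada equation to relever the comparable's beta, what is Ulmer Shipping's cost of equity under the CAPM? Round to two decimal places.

β_L = β_U × [1 + (1 − t)(D/E)] = 0.785 × [1 + (1 − 0.21) × 0.42]
    = 0.785 × [1 + 0.79 × 0.42] = 0.785 × 1.3318 = 1.0455
MRP = 6.13% − 2.22% = 3.91%
E(R) = R_f + β_L × MRP = 2.22% + 1.0455 × 3.91% = 6.31%

6.31%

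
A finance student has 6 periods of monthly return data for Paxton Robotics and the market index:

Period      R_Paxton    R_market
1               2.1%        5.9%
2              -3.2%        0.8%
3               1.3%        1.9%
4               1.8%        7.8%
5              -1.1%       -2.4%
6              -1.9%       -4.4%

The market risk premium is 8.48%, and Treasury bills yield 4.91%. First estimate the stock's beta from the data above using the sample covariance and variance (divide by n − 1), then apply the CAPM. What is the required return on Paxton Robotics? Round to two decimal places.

7.92%

Mean R_i = (2.1 − 3.2 + 1.3 + 1.8 − 1.1 − 1.9) / 6 = -0.1667%
Mean R_m = (5.9 + 0.8 + 1.9 + 7.8 − 2.4 − 4.4) / 6 = 1.6000%
Σ(R_i − R̄_i)(R_m − R̄_m) = 38.9400  ⇒  Cov = 38.9400 / 5 = 7.7880
Σ(R_m − R̄_m)² = 109.6600  ⇒  Var(R_m) = 109.6600 / 5 = 21.9320
β = Cov / Var(R_m) = 7.7880 / 21.9320 = 0.3551
E(R) = R_f + β × MRP = 4.91% + 0.3551 × 8.48% = 7.92%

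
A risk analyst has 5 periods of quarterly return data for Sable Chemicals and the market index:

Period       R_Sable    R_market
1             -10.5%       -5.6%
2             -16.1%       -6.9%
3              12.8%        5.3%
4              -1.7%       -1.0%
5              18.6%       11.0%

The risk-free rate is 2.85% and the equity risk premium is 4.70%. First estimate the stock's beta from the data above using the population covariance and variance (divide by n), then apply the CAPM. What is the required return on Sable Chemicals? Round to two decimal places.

Mean R_i = (-10.5 − 16.1 + 12.8 − 1.7 + 18.6) / 5 = 0.6200%
Mean R_m = (-5.6 − 6.9 + 5.3 − 1.0 + 11.0) / 5 = 0.5600%
Σ(R_i − R̄_i)(R_m − R̄_m) = 442.2940  ⇒  Cov = 442.2940 / 5 = 88.4588
Σ(R_m − R̄_m)² = 227.4920  ⇒  Var(R_m) = 227.4920 / 5 = 45.4984
β = Cov / Var(R_m) = 88.4588 / 45.4984 = 1.9442
E(R) = R_f + β × MRP = 2.85% + 1.9442 × 4.70% = 11.99%

11.99%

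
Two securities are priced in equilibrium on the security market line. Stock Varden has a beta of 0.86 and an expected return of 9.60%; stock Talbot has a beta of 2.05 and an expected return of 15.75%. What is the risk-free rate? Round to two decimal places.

5.16%

Both satisfy E(R) = R_f + β·MRP, so the slope of the SML is
MRP = (15.75% − 9.60%) / (2.05 − 0.86) = 6.15% / 1.19 = 5.1681%
R_f = E(R_Varden) − β_Varden·MRP = 9.60% − 0.86 × 5.1681% = 5.1554%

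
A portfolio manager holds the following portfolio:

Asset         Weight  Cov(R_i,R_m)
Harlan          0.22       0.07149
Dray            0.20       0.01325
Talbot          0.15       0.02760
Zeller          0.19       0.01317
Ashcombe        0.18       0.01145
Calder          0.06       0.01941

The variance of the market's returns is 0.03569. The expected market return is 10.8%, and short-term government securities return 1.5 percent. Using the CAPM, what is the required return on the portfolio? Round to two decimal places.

8.86%

β_Harlan = 0.07149 / 0.03569 = 2.0031
β_Dray = 0.01325 / 0.03569 = 0.3713
β_Talbot = 0.02760 / 0.03569 = 0.7733
β_Zeller = 0.01317 / 0.03569 = 0.3690
β_Ashcombe = 0.01145 / 0.03569 = 0.3208
β_Calder = 0.01941 / 0.03569 = 0.5438
β_P = Σ w_i β_i = 0.22×2.0031 + 0.20×0.3713 + 0.15×0.7733 + 0.19×0.3690 + 0.18×0.3208 + 0.06×0.5438 = 0.7914
MRP = 10.8% − 1.5% = 9.30%
E(R_P) = R_f + β_P × MRP = 1.5% + 0.7914 × 9.3% = 8.86%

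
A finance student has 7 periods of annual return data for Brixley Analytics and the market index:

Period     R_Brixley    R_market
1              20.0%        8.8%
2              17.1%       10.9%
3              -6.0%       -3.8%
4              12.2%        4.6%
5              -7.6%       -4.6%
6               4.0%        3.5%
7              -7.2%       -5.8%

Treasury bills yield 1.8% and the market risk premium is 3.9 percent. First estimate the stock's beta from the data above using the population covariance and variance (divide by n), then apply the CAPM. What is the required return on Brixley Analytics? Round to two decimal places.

8.51%

Mean R_i = (20.0 + 17.1 − 6.0 + 12.2 − 7.6 + 4.0 − 7.2) / 7 = 4.6429%
Mean R_m = (8.8 + 10.9 − 3.8 + 4.6 − 4.6 + 3.5 − 5.8) / 7 = 1.9429%
Σ(R_i − R̄_i)(R_m − R̄_m) = 468.8871  ⇒  Cov = 468.8871 / 7 = 66.9839
Σ(R_m − R̄_m)² = 272.4771  ⇒  Var(R_m) = 272.4771 / 7 = 38.9253
β = Cov / Var(R_m) = 66.9839 / 38.9253 = 1.7208
E(R) = R_f + β × MRP = 1.8% + 1.7208 × 3.9% = 8.51%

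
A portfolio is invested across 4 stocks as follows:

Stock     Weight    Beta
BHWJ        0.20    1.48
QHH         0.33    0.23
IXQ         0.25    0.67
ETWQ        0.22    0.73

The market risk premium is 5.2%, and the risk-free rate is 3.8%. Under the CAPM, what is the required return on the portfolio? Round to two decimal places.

7.44%

β_P = Σ w_i β_i = 0.20×1.48 + 0.33×0.23 + 0.25×0.67 + 0.22×0.73 = 0.7000
E(R_P) = R_f + β_P × MRP = 3.8% + 0.7000 × 5.2% = 7.44%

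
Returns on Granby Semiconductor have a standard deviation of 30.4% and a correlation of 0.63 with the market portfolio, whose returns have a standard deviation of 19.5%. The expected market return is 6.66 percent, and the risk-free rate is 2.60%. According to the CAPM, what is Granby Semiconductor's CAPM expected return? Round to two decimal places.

6.59%

β = ρ × σ_i / σ_m = 0.63 × 30.4% / 19.5% = 0.9822
MRP = 6.66% − 2.60% = 4.06%
E(R) = 2.60% + 0.9822 × 4.06% = 6.59%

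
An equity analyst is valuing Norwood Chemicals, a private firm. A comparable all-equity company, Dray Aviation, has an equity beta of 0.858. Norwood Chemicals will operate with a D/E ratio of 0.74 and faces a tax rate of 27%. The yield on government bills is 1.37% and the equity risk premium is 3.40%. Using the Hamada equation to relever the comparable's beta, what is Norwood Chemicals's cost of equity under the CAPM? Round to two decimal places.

β_L = β_U × [1 + (1 − t)(D/E)] = 0.858 × [1 + (1 − 0.27) × 0.74]
    = 0.858 × [1 + 0.73 × 0.74] = 0.858 × 1.5402 = 1.3215
E(R) = R_f + β_L × MRP = 1.37% + 1.3215 × 3.40% = 5.86%

5.86%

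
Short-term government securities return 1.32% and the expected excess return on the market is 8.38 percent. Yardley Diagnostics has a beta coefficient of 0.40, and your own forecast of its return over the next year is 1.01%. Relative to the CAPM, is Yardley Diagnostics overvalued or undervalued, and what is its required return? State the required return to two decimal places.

Overvalued; required return 4.67%

Required return = R_f + β·MRP = 1.32% + 0.40 × 8.38% = 4.67%
Forecast 1.01% < required 4.67% → the stock plots below the SML → overvalued.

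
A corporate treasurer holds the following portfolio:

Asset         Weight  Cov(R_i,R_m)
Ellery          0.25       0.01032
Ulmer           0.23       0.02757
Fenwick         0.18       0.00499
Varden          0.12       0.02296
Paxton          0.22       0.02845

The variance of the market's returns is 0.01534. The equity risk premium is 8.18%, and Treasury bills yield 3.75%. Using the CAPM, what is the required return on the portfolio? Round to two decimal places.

13.79%

β_Ellery = 0.01032 / 0.01534 = 0.6728
β_Ulmer = 0.02757 / 0.01534 = 1.7973
β_Fenwick = 0.00499 / 0.01534 = 0.3253
β_Varden = 0.02296 / 0.01534 = 1.4967
β_Paxton = 0.02845 / 0.01534 = 1.8546
β_P = Σ w_i β_i = 0.25×0.6728 + 0.23×1.7973 + 0.18×0.3253 + 0.12×1.4967 + 0.22×1.8546 = 1.2277
E(R_P) = R_f + β_P × MRP = 3.75% + 1.2277 × 8.18% = 13.79%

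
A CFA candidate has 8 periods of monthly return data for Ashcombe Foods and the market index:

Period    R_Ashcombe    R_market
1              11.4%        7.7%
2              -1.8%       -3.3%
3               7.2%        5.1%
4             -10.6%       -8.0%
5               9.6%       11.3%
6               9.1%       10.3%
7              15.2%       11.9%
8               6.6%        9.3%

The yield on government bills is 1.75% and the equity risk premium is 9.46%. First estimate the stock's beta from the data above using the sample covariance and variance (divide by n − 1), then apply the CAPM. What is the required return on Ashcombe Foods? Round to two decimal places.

11.82%

Mean R_i = (11.4 − 1.8 + 7.2 − 10.6 + 9.6 + 9.1 + 15.2 + 6.6) / 8 = 5.8375%
Mean R_m = (7.7 − 3.3 + 5.1 − 8.0 + 11.3 + 10.3 + 11.9 + 9.3) / 8 = 5.5375%
Σ(R_i − R̄_i)(R_m − R̄_m) = 401.1088  ⇒  Cov = 401.1088 / 7 = 57.3013
Σ(R_m − R̄_m)² = 376.7588  ⇒  Var(R_m) = 376.7588 / 7 = 53.8227
β = Cov / Var(R_m) = 57.3013 / 53.8227 = 1.0646
E(R) = R_f + β × MRP = 1.75% + 1.0646 × 9.46% = 11.82%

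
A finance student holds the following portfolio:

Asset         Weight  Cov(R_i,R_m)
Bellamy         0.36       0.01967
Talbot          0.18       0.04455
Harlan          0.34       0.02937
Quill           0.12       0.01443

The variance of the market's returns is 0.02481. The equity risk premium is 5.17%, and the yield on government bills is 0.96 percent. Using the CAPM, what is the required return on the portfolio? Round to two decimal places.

β_Bellamy = 0.01967 / 0.02481 = 0.7928
β_Talbot = 0.04455 / 0.02481 = 1.7956
β_Harlan = 0.02937 / 0.02481 = 1.1838
β_Quill = 0.01443 / 0.02481 = 0.5816
β_P = Σ w_i β_i = 0.36×0.7928 + 0.18×1.7956 + 0.34×1.1838 + 0.12×0.5816 = 1.0809
E(R_P) = R_f + β_P × MRP = 0.96% + 1.0809 × 5.17% = 6.55%

6.55%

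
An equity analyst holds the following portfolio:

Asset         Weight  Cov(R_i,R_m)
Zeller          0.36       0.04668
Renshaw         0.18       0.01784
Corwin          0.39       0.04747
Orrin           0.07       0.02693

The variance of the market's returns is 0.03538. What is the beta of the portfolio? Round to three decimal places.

β_Zeller = 0.04668 / 0.03538 = 1.3194
β_Renshaw = 0.01784 / 0.03538 = 0.5042
β_Corwin = 0.04747 / 0.03538 = 1.3417
β_Orrin = 0.02693 / 0.03538 = 0.7612
β_P = Σ w_i β_i = 0.36×1.3194 + 0.18×0.5042 + 0.39×1.3417 + 0.07×0.7612 = 1.1423

1.142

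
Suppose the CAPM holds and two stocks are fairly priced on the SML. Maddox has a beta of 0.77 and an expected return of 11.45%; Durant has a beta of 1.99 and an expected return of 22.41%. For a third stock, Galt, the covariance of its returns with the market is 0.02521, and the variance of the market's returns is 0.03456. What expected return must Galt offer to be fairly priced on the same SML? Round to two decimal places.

MRP = (22.41% − 11.45%) / (1.99 − 0.77) = 8.9836%
R_f = 11.45% − 0.77 × 8.9836% = 4.5326%
β_Galt = Cov / Var(R_m) = 0.02521 / 0.03456 = 0.7295
E(R_Galt) = R_f + β × MRP = 4.5326% + 0.7295 × 8.9836% = 11.09%

11.09%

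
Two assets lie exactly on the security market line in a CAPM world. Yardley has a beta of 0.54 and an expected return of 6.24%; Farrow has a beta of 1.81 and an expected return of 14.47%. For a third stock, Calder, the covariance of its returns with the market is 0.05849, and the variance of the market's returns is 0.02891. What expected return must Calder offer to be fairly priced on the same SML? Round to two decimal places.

MRP = (14.47% − 6.24%) / (1.81 − 0.54) = 6.4803%
R_f = 6.24% − 0.54 × 6.4803% = 2.7406%
β_Calder = Cov / Var(R_m) = 0.05849 / 0.02891 = 2.0232
E(R_Calder) = R_f + β × MRP = 2.7406% + 2.0232 × 6.4803% = 15.85%

15.85%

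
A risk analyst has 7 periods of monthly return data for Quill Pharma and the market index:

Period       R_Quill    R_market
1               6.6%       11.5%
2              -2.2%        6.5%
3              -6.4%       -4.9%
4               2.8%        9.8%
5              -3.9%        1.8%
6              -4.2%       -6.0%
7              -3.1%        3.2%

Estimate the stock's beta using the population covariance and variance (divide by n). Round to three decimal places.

0.585

Mean R_i = (6.6 − 2.2 − 6.4 + 2.8 − 3.9 − 4.2 − 3.1) / 7 = -1.4857%
Mean R_m = (11.5 + 6.5 − 4.9 + 9.8 + 1.8 − 6.0 + 3.2) / 7 = 3.1286%
Σ(R_i − R̄_i)(R_m − R̄_m) = 161.1971  ⇒  Cov = 161.1971 / 7 = 23.0282
Σ(R_m − R̄_m)² = 275.5143  ⇒  Var(R_m) = 275.5143 / 7 = 39.3592
β = Cov / Var(R_m) = 23.0282 / 39.3592 = 0.5851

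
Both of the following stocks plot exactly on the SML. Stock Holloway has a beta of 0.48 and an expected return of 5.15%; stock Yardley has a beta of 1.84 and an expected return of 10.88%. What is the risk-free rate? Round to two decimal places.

Both satisfy E(R) = R_f + β·MRP, so the slope of the SML is
MRP = (10.88% − 5.15%) / (1.84 − 0.48) = 5.73% / 1.36 = 4.2132%
R_f = E(R_Holloway) − β_Holloway·MRP = 5.15% − 0.48 × 4.2132% = 3.1277%

3.13%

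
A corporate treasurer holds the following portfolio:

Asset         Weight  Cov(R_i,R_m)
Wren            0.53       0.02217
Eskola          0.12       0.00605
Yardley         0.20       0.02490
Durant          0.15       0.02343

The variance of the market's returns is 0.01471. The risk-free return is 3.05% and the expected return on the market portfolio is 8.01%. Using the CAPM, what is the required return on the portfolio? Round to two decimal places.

β_Wren = 0.02217 / 0.01471 = 1.5071
β_Eskola = 0.00605 / 0.01471 = 0.4113
β_Yardley = 0.02490 / 0.01471 = 1.6927
β_Durant = 0.02343 / 0.01471 = 1.5928
β_P = Σ w_i β_i = 0.53×1.5071 + 0.12×0.4113 + 0.20×1.6927 + 0.15×1.5928 = 1.4256
MRP = 8.01% − 3.05% = 4.96%
E(R_P) = R_f + β_P × MRP = 3.05% + 1.4256 × 4.96% = 10.12%

10.12%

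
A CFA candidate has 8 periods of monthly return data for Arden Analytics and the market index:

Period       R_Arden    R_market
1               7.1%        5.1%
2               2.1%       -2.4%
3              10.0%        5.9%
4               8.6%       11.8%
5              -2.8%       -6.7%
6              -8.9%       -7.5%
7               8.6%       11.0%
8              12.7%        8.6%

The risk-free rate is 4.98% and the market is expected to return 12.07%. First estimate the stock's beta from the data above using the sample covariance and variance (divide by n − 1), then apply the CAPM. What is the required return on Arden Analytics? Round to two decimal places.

11.08%

Mean R_i = (7.1 + 2.1 + 10.0 + 8.6 − 2.8 − 8.9 + 8.6 + 12.7) / 8 = 4.6750%
Mean R_m = (5.1 − 2.4 + 5.9 + 11.8 − 6.7 − 7.5 + 11.0 + 8.6) / 8 = 3.2250%
Σ(R_i − R̄_i)(R_m − R̄_m) = 360.3650  ⇒  Cov = 360.3650 / 7 = 51.4807
Σ(R_m − R̄_m)² = 418.7150  ⇒  Var(R_m) = 418.7150 / 7 = 59.8164
β = Cov / Var(R_m) = 51.4807 / 59.8164 = 0.8606
MRP = 12.07% − 4.98% = 7.09%
E(R) = R_f + β × MRP = 4.98% + 0.8606 × 7.09% = 11.08%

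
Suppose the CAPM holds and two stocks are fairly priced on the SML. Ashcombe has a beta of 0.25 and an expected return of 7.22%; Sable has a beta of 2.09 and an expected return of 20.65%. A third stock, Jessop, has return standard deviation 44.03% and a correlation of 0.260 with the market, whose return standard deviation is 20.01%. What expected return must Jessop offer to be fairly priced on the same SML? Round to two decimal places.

9.57%

MRP = (20.65% − 7.22%) / (2.09 − 0.25) = 7.2989%
R_f = 7.22% − 0.25 × 7.2989% = 5.3953%
β_Jessop = ρ·σ_i/σ_m = 0.260 × 44.03 / 20.01 = 0.5721
E(R_Jessop) = R_f + β × MRP = 5.3953% + 0.5721 × 7.2989% = 9.57%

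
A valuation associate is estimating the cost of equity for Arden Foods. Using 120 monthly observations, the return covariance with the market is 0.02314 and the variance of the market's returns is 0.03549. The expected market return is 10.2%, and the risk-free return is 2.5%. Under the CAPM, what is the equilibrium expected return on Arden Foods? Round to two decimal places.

β = Cov(R_i, R_m) / Var(R_m) = 0.02314 / 0.03549 = 0.6520
MRP = 10.2% − 2.5% = 7.70%
E(R) = R_f + β × MRP = 2.5% + 0.6520 × 7.7% = 7.52%

7.52%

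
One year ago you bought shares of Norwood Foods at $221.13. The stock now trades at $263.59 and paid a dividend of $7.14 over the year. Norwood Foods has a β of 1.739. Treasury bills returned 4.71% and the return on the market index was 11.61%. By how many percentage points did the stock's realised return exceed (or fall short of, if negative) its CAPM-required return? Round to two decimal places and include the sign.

+5.72%

Realised HPR = (P1 + D1 − P0) / P0 = (263.59 + 7.14 − 221.13) / 221.13 = 49.60 / 221.13 = 22.4302%
MRP = 11.61% − 4.71% = 6.90%
CAPM required = R_f + β·MRP = 4.71% + 1.739 × 6.90% = 16.70910%
α = realised − required = 22.4302% − 16.70910% = +5.72%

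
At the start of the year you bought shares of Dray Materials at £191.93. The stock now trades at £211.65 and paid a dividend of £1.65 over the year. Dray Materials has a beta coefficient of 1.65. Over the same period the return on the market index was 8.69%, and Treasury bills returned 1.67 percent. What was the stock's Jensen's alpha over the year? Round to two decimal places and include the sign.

Realised HPR = (P1 + D1 − P0) / P0 = (211.65 + 1.65 − 191.93) / 191.93 = 21.37 / 191.93 = 11.1343%
MRP = 8.69% − 1.67% = 7.02%
CAPM required = R_f + β·MRP = 1.67% + 1.65 × 7.02% = 13.2530%
α = realised − required = 11.1343% − 13.2530% = -2.12%

-2.12%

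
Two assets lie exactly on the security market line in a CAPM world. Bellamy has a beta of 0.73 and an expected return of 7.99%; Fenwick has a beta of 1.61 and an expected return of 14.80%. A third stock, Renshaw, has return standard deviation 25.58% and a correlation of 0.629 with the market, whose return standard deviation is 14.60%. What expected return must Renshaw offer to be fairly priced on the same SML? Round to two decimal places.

10.87%

MRP = (14.80% − 7.99%) / (1.61 − 0.73) = 7.7386%
R_f = 7.99% − 0.73 × 7.7386% = 2.3408%
β_Renshaw = ρ·σ_i/σ_m = 0.629 × 25.58 / 14.60 = 1.1020
E(R_Renshaw) = R_f + β × MRP = 2.3408% + 1.1020 × 7.7386% = 10.87%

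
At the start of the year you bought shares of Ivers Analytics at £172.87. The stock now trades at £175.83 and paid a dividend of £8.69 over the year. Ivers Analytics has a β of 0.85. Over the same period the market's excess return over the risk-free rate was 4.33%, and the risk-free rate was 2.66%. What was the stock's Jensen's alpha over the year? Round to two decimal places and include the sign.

+0.40%

Realised HPR = (P1 + D1 − P0) / P0 = (175.83 + 8.69 − 172.87) / 172.87 = 11.65 / 172.87 = 6.7392%
CAPM required = R_f + β·MRP = 2.66% + 0.85 × 4.33% = 6.3405%
α = realised − required = 6.7392% − 6.3405% = +0.40%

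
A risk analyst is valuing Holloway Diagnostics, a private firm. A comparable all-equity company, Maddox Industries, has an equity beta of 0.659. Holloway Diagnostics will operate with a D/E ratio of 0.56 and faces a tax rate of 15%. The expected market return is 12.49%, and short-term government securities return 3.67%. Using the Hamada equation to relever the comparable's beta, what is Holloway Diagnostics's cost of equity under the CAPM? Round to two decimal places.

β_L = β_U × [1 + (1 − t)(D/E)] = 0.659 × [1 + (1 − 0.15) × 0.56]
    = 0.659 × [1 + 0.85 × 0.56] = 0.659 × 1.4760 = 0.9727
MRP = 12.49% − 3.67% = 8.82%
E(R) = R_f + β_L × MRP = 3.67% + 0.9727 × 8.82% = 12.25%

12.25%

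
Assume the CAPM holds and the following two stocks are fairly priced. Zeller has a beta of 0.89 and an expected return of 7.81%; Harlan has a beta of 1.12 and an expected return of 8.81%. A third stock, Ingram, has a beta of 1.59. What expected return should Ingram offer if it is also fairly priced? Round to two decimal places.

MRP (SML slope) = (8.81% − 7.81%) / (1.12 − 0.89) = 1.00% / 0.23 = 4.3478%
R_f (intercept) = 7.81% − 0.89 × 4.3478% = 3.9405%
E(R_Ingram) = R_f + β × MRP = 3.9405% + 1.59 × 4.3478% = 10.85%

10.85%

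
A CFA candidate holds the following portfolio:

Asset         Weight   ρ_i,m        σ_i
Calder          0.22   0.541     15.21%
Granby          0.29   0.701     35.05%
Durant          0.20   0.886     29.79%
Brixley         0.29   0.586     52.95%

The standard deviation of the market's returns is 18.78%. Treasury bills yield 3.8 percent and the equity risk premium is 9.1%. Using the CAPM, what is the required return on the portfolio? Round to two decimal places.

15.05%

β_Calder = 0.541 × 15.21% / 18.78% = 0.4382
β_Granby = 0.701 × 35.05% / 18.78% = 1.3083
β_Durant = 0.886 × 29.79% / 18.78% = 1.4054
β_Brixley = 0.586 × 52.95% / 18.78% = 1.6522
β_P = Σ w_i β_i = 0.22×0.4382 + 0.29×1.3083 + 0.20×1.4054 + 0.29×1.6522 = 1.2360
E(R_P) = R_f + β_P × MRP = 3.8% + 1.2360 × 9.1% = 15.05%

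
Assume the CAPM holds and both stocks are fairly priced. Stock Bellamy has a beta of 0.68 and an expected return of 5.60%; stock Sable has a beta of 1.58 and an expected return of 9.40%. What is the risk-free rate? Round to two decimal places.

2.73%

Both satisfy E(R) = R_f + β·MRP, so the slope of the SML is
MRP = (9.40% − 5.60%) / (1.58 − 0.68) = 3.80% / 0.90 = 4.2222%
R_f = E(R_Bellamy) − β_Bellamy·MRP = 5.60% − 0.68 × 4.2222% = 2.7289%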